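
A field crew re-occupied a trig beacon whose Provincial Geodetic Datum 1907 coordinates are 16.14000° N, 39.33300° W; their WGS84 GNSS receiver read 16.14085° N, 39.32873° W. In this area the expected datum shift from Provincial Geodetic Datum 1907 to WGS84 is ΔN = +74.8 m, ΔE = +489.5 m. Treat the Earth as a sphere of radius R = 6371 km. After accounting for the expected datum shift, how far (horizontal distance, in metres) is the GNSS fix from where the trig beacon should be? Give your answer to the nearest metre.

Observed coordinate differences: Δφ = +0.00085°, Δλ = +0.00427°.
Converting to metres (1° lat = 111195 m, cos φ = 0.960585): observed ΔN = 94.5 m, observed ΔE = 456.1 m.
Subtracting the expected shift leaves a residual of 94.5 − (74.8) = 19.7 m north and 456.1 − (489.5) = -33.4 m east.
Residual distance = √(19.7² + (-33.4)²) = 38.8 m.

39 m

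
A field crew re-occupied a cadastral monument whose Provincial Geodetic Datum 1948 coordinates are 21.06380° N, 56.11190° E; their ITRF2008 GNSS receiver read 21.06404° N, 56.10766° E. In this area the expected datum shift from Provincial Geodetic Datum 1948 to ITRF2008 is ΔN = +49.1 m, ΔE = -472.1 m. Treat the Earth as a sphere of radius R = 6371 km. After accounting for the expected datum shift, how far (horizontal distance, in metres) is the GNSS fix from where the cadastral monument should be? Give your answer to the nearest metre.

39 m

Observed coordinate differences: Δφ = +0.00024°, Δλ = -0.00424°.
Converting to metres (1° lat = 111195 m, cos φ = 0.933181): observed ΔN = 26.7 m, observed ΔE = -440.0 m.
Subtracting the expected shift leaves a residual of 26.7 − (49.1) = -22.4 m north and -440.0 − (-472.1) = 32.1 m east.
Residual distance = √((-22.4)² + 32.1²) = 39.2 m.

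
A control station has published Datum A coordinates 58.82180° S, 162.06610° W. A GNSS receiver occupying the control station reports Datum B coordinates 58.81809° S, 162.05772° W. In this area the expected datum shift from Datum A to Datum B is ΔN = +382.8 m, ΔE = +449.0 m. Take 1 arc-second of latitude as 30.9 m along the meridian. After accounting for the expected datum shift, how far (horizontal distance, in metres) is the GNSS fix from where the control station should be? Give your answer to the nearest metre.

Observed coordinate differences: Δφ = +0.00371°, Δλ = +0.00838°.
Converting to metres (1° lat = 111240 m, cos φ = 0.517702): observed ΔN = 412.7 m, observed ΔE = 482.6 m.
Subtracting the expected shift leaves a residual of 412.7 − (382.8) = 29.9 m north and 482.6 − (449.0) = 33.6 m east.
Residual distance = √(29.9² + 33.6²) = 45.0 m.

45 m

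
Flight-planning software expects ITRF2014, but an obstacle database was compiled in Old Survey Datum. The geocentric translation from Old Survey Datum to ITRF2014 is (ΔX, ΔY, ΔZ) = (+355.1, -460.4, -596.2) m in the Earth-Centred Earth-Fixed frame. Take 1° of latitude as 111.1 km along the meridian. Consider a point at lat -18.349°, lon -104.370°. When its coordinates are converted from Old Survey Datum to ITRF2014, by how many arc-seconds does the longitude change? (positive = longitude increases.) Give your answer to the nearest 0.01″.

sin φ = -0.314804, cos φ = 0.949157, sin λ = -0.968713, cos λ = -0.248183.
East component: ΔE = −sin λ·ΔX + cos λ·ΔY = −(-0.968713)(355.1) + (-0.248183)(-460.4) = 458.25 m.
1° of latitude spans 111100 m; at latitude φ, 1° of longitude spans that × cos φ = 105451.3 m, so Δλ = 458.25 / 105451.3 × 3600 = 15.644″.

Δλ = 15.64″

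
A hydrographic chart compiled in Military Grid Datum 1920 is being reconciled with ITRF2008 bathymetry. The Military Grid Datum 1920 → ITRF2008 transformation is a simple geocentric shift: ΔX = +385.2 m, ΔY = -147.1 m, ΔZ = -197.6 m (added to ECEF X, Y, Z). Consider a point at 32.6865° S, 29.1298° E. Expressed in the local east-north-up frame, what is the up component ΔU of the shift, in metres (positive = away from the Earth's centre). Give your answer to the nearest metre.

ΔU = 330 m

The local up (radial) axis is (cos φ cos λ, cos φ sin λ, sin φ), giving ΔU = 283.194 − 60.267 + 106.712 = 329.64 m.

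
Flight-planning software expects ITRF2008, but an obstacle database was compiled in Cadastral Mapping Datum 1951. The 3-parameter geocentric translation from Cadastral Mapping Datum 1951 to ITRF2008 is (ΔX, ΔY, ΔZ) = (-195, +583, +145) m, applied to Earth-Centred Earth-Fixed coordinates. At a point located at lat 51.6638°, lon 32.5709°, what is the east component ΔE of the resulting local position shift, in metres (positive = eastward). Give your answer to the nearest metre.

At φ = 51.6638°, λ = 32.5709°: sin φ = 0.784385, cos φ = 0.620275, sin λ = 0.538343, cos λ = 0.842726.
ΔE = −sin λ·ΔX + cos λ·ΔY = −(0.538343)·(-195) + (0.842726)·(583) = 596.29 m.

ΔE = 596 m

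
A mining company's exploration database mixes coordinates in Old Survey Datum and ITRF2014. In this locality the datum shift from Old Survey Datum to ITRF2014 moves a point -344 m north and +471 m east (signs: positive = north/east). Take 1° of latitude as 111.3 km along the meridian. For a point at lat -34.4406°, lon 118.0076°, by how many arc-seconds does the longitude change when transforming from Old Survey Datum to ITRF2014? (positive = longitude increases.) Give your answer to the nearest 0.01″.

Δλ = 18.47″

At latitude -34.4406°, cos φ = 0.824713.
1° of longitude at this latitude = 111.3 × cos φ = 91.79 km, so Δλ = 471.0 / 91790.6 = 0.0051312° = 18.472″.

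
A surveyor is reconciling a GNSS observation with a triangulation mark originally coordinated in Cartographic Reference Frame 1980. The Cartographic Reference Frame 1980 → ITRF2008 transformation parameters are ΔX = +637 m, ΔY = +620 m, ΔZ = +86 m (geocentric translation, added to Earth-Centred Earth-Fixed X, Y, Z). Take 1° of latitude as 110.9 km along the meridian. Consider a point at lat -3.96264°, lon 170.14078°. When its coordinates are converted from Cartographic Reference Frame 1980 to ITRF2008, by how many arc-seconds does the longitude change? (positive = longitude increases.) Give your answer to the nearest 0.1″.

sin φ = -0.069106, cos φ = 0.997609, sin λ = 0.171228, cos λ = -0.985231.
East component: ΔE = −sin λ·ΔX + cos λ·ΔY = −(0.171228)(637) + (-0.985231)(620) = -719.92 m.
1° of latitude spans 110900 m; at latitude φ, 1° of longitude spans that × cos φ = 110634.9 m, so Δλ = -719.92 / 110634.9 × 3600 = -23.426″.

Δλ = -23.4″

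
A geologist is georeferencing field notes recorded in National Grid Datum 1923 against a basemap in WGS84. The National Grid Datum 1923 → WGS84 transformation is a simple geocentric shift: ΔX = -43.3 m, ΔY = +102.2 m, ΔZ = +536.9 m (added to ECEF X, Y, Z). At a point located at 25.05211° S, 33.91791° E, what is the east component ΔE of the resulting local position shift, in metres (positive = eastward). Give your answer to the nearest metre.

ΔE = 109 m

The local east axis at (φ, λ) is (−sin λ, cos λ, 0), so ΔE = −sin(33.91791°)·(-43.3) + cos(33.91791°)·102.2 = 108.97 m.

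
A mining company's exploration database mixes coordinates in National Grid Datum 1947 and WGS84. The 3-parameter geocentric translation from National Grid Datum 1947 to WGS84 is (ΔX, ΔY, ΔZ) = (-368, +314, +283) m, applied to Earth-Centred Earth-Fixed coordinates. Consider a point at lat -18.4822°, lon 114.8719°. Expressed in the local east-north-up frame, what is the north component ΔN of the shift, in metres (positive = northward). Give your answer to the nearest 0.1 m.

ΔN = 407.8 m

At φ = -18.4822°, λ = 114.8719°: sin φ = -0.317010, cos φ = 0.948422, sin λ = 0.907250, cos λ = -0.420591.
ΔN = −sin φ cos λ·ΔX − sin φ sin λ·ΔY + cos φ·ΔZ = −(-0.317010)(-0.420591)(-368) − (-0.317010)(0.907250)(314) + (0.948422)(283) = 407.78 m.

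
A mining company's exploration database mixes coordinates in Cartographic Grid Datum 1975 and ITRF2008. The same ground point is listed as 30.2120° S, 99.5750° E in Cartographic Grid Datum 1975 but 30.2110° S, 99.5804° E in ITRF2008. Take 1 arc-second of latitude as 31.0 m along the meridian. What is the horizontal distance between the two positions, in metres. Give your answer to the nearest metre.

533 m

Δφ = -30.2110° − -30.2120° = +0.0010°; Δλ = 99.5804° − 99.5750° = +0.0054°.
1° of latitude = 3600 × 31.00 = 111600 m.
ΔN = Δφ × 111600 = 111.6 m; ΔE = Δλ × 111600 × cos(-30.2120°) = +0.0054 × 111600 × 0.864169 = 520.8 m.
Distance = √(ΔE² + ΔN²) = √(520.8² + 111.6²) = 532.6 m.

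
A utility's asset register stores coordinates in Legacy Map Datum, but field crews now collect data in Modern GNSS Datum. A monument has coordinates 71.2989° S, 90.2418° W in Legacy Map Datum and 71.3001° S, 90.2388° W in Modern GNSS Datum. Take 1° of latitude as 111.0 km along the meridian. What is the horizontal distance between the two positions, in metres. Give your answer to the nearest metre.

171 m

Δφ = -71.3001° − -71.2989° = -0.0012°; Δλ = -90.2388° − -90.2418° = +0.0030°.
ΔN = Δφ × 111000 = -133.2 m; ΔE = Δλ × 111000 × cos(-71.2989°) = +0.0030 × 111000 × 0.320631 = 106.8 m.
Distance = √(ΔE² + ΔN²) = √(106.8² + (-133.2)²) = 170.7 m.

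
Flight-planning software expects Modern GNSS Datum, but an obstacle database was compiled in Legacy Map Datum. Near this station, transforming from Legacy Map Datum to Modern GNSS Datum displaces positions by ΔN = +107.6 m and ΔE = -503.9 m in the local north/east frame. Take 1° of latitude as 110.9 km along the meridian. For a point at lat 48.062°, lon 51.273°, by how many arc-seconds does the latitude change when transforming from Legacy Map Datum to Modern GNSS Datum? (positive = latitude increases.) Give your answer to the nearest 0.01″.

Δφ = 3.49″

1° of latitude = 110.9 km, so Δφ = 107.6 / 110900 = 0.0009702° = 3.493″.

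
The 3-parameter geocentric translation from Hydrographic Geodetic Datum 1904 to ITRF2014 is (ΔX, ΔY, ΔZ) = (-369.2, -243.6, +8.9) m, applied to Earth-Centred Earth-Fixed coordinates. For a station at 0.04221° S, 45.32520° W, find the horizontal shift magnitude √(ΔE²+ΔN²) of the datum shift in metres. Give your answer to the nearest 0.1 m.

433.9 m

At φ = -0.04221°, λ = -45.32520°: sin φ = -0.000737, cos φ = 1.000000, sin λ = -0.711109, cos λ = 0.703082.
ΔE = −sin λ·ΔX + cos λ·ΔY = −(-0.711109)·(-369.2) + (0.703082)·(-243.6) = -433.81 m.
ΔN = −sin φ cos λ·ΔX − sin φ sin λ·ΔY + cos φ·ΔZ = −(-0.000737)(0.703082)(-369.2) − (-0.000737)(-0.711109)(-243.6) + (1.000000)(8.9) = 8.84 m.
Horizontal magnitude = √(ΔE² + ΔN²) = √((-433.81)² + 8.84²) = 433.90 m.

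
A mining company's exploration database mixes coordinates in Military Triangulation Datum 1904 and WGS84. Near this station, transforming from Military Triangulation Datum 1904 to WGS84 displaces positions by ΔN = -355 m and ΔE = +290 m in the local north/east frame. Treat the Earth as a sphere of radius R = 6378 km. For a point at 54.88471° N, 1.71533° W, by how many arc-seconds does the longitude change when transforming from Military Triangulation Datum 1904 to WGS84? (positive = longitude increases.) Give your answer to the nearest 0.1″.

At latitude 54.88471°, cos φ = 0.575224.
One radian of longitude at latitude φ spans R cos φ, so Δλ = ΔE / (R cos φ) = 290.0 / (6378000 × 0.575224) = 7.9045e-05 rad = 16.304″.

Δλ = 16.3″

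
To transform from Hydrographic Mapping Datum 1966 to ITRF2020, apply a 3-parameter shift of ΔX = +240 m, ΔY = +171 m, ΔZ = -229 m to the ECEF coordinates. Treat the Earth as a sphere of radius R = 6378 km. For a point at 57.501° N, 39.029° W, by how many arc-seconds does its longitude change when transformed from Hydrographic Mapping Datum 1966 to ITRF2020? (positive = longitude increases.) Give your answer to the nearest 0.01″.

sin φ = 0.843401, cos φ = 0.537285, sin λ = -0.629714, cos λ = 0.776827.
East component: ΔE = −sin λ·ΔX + cos λ·ΔY = −(-0.629714)(240) + (0.776827)(171) = 283.97 m.
1° of latitude spans πR/180 = 111317 m; at latitude φ, 1° of longitude spans that × cos φ = 59809.0 m, so Δλ = 283.97 / 59809.0 × 3600 = 17.093″.

Δλ = 17.09″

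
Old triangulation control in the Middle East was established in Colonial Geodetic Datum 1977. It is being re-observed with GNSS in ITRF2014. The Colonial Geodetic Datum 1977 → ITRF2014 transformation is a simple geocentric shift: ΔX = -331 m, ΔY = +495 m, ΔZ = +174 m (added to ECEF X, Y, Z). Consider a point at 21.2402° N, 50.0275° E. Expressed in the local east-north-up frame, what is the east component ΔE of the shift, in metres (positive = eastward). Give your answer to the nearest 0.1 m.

At φ = 21.2402°, λ = 50.0275°: sin φ = 0.362279, cos φ = 0.932070, sin λ = 0.766353, cos λ = 0.642420.
ΔE = −sin λ·ΔX + cos λ·ΔY = −(0.766353)·(-331) + (0.642420)·(495) = 571.66 m.

ΔE = 571.7 m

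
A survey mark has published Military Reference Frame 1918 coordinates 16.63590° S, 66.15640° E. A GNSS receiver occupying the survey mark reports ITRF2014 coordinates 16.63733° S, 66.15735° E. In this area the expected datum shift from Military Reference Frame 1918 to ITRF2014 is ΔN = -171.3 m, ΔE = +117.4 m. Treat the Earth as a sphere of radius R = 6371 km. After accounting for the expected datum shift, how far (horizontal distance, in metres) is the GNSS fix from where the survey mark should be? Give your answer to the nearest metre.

Observed coordinate differences: Δφ = -0.00143°, Δλ = +0.00095°.
Converting to metres (1° lat = 111195 m, cos φ = 0.958143): observed ΔN = -159.0 m, observed ΔE = 101.2 m.
Subtracting the expected shift leaves a residual of -159.0 − (-171.3) = 12.3 m north and 101.2 − (117.4) = -16.2 m east.
Residual distance = √(12.3² + (-16.2)²) = 20.3 m.

20 m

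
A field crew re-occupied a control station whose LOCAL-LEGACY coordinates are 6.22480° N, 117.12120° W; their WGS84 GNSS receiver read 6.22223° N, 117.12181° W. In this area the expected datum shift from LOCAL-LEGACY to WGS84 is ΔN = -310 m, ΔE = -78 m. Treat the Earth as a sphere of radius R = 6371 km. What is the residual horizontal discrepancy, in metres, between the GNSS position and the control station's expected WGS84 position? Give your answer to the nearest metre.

26 m

Observed coordinate differences: Δφ = -0.00257°, Δλ = -0.00061°.
Converting to metres (1° lat = 111195 m, cos φ = 0.994104): observed ΔN = -285.8 m, observed ΔE = -67.4 m.
Subtracting the expected shift leaves a residual of -285.8 − (-310) = 24.2 m north and -67.4 − (-78) = 10.6 m east.
Residual distance = √(24.2² + 10.6²) = 26.4 m.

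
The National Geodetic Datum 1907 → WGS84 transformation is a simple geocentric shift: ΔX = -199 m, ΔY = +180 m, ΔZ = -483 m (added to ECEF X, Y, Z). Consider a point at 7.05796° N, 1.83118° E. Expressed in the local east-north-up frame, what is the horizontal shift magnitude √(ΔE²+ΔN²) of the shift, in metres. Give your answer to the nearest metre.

The local east axis at (φ, λ) is (−sin λ, cos λ, 0), so ΔE = −sin(1.83118°)·(-199) + cos(1.83118°)·180 = 186.27 m.
The local north axis is (−sin φ cos λ, −sin φ sin λ, cos φ), giving ΔN = 24.439 − 0.707 − 479.340 = -455.61 m.
Horizontal magnitude = √(ΔE² + ΔN²) = √(186.27² + (-455.61)²) = 492.21 m.

492 m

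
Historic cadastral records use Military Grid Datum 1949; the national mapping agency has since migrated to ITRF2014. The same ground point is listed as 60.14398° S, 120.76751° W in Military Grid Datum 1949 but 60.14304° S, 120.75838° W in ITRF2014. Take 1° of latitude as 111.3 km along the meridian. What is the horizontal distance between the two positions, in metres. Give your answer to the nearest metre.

517 m

Δφ = -60.14304° − -60.14398° = +0.00094°; Δλ = -120.75838° − -120.76751° = +0.00913°.
ΔN = Δφ × 111300 = 104.6 m; ΔE = Δλ × 111300 × cos(-60.14398°) = +0.00913 × 111300 × 0.497822 = 505.9 m.
Distance = √(ΔE² + ΔN²) = √(505.9² + 104.6²) = 516.6 m.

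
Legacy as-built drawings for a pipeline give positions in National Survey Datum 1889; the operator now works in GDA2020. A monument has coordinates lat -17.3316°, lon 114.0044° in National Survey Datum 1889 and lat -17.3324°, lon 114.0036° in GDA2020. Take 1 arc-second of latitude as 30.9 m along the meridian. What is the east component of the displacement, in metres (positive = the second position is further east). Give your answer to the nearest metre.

Δφ = -17.3324° − -17.3316° = -0.0008°; Δλ = 114.0036° − 114.0044° = -0.0008°.
1° of latitude = 3600 × 30.90 = 111240 m.
ΔN = Δφ × 111240 = -89.0 m; ΔE = Δλ × 111240 × cos(-17.3316°) = -0.0008 × 111240 × 0.954597 = -85.0 m.

ΔE = -85 m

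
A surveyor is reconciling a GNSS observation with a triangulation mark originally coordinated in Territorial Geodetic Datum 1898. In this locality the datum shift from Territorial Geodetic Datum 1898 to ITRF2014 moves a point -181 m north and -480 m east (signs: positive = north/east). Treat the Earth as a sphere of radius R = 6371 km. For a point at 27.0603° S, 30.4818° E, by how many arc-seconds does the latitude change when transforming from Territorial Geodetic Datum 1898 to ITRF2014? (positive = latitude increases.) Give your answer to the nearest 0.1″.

Δφ = -5.9″

On a sphere of radius R, 1 rad of latitude = R, so Δφ = ΔN / R = -181.0 / 6371000 = -2.8410e-05 rad = -5.860″.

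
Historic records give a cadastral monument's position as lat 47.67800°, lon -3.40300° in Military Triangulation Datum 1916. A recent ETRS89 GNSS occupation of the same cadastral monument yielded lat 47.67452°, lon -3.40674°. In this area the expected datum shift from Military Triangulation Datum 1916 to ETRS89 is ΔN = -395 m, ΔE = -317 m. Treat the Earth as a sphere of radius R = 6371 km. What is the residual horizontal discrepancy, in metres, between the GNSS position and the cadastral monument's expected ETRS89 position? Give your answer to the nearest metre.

Observed coordinate differences: Δφ = -0.00348°, Δλ = -0.00374°.
Converting to metres (1° lat = 111195 m, cos φ = 0.673296): observed ΔN = -387.0 m, observed ΔE = -280.0 m.
Subtracting the expected shift leaves a residual of -387.0 − (-395) = 8.0 m north and -280.0 − (-317) = 37.0 m east.
Residual distance = √(8.0² + 37.0²) = 37.9 m.

38 m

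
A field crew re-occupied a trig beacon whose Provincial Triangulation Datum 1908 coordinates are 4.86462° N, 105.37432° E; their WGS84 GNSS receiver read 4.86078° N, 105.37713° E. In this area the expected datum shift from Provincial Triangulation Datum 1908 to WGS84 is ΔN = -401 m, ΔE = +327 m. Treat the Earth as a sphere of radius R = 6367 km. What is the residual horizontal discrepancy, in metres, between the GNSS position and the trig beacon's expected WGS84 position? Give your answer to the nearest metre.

30 m

Observed coordinate differences: Δφ = -0.00384°, Δλ = +0.00281°.
Converting to metres (1° lat = 111125 m, cos φ = 0.996398): observed ΔN = -426.7 m, observed ΔE = 311.1 m.
Subtracting the expected shift leaves a residual of -426.7 − (-401) = -25.7 m north and 311.1 − (327) = -15.9 m east.
Residual distance = √((-25.7)² + (-15.9)²) = 30.2 m.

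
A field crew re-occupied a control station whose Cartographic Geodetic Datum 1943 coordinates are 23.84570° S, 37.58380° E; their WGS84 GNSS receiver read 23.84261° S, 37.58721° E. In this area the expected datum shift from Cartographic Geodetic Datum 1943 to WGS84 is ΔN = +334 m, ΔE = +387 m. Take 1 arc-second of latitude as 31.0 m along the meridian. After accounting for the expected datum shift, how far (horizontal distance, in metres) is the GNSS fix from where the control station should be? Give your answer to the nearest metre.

Observed coordinate differences: Δφ = +0.00309°, Δλ = +0.00341°.
Converting to metres (1° lat = 111600 m, cos φ = 0.914638): observed ΔN = 344.8 m, observed ΔE = 348.1 m.
Subtracting the expected shift leaves a residual of 344.8 − (334) = 10.8 m north and 348.1 − (387) = -38.9 m east.
Residual distance = √(10.8² + (-38.9)²) = 40.4 m.

40 m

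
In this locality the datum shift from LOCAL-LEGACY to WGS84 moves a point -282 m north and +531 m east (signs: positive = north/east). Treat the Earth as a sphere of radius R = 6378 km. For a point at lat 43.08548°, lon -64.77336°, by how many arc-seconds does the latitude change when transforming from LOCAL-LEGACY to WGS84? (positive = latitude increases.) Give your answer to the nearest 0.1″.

On a sphere of radius R, 1 rad of latitude = R, so Δφ = ΔN / R = -282.0 / 6378000 = -4.4214e-05 rad = -9.120″.

Δφ = -9.1″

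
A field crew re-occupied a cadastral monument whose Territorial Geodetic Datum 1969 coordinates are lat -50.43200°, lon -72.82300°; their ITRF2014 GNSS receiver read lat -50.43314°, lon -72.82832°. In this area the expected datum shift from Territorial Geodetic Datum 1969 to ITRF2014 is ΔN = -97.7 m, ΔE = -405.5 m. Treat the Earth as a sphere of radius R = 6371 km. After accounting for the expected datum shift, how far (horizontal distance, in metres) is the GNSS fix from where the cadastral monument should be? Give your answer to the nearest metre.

Observed coordinate differences: Δφ = -0.00114°, Δλ = -0.00532°.
Converting to metres (1° lat = 111195 m, cos φ = 0.636994): observed ΔN = -126.8 m, observed ΔE = -376.8 m.
Subtracting the expected shift leaves a residual of -126.8 − (-97.7) = -29.1 m north and -376.8 − (-405.5) = 28.7 m east.
Residual distance = √((-29.1)² + 28.7²) = 40.8 m.

41 m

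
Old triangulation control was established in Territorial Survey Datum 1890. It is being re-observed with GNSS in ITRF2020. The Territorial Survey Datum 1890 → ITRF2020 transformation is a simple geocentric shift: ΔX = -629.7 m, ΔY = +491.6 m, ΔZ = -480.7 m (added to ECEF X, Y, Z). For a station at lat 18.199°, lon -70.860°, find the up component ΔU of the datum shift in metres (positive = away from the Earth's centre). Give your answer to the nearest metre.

At φ = 18.199°, λ = -70.860°: sin φ = 0.312318, cos φ = 0.949978, sin λ = -0.944720, cos λ = 0.327878.
ΔU = cos φ cos λ·ΔX + cos φ sin λ·ΔY + sin φ·ΔZ = (0.949978)(0.327878)(-629.7) + (0.949978)(-0.944720)(491.6) + (0.312318)(-480.7) = -787.46 m.

ΔU = -787 m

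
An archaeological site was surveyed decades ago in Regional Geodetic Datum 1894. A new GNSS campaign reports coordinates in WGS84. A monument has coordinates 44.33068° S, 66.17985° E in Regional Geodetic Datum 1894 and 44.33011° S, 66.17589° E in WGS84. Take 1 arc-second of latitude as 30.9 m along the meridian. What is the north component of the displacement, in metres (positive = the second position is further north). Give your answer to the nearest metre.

Δφ = -44.33011° − -44.33068° = +0.00057°; Δλ = 66.17589° − 66.17985° = -0.00396°.
1° of latitude = 3600 × 30.90 = 111240 m.
ΔN = Δφ × 111240 = 63.4 m; ΔE = Δλ × 111240 × cos(-44.33068°) = -0.00396 × 111240 × 0.715319 = -315.1 m.

ΔN = 63 m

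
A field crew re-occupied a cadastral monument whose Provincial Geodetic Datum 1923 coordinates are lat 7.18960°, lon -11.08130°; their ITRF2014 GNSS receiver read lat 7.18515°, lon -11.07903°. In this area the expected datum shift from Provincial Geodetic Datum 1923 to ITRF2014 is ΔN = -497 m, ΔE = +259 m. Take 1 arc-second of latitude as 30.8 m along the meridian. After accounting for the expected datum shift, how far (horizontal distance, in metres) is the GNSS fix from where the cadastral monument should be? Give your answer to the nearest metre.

10 m

Observed coordinate differences: Δφ = -0.00445°, Δλ = +0.00227°.
Converting to metres (1° lat = 110880 m, cos φ = 0.992137): observed ΔN = -493.4 m, observed ΔE = 249.7 m.
Subtracting the expected shift leaves a residual of -493.4 − (-497) = 3.6 m north and 249.7 − (259) = -9.3 m east.
Residual distance = √(3.6² + (-9.3)²) = 9.9 m.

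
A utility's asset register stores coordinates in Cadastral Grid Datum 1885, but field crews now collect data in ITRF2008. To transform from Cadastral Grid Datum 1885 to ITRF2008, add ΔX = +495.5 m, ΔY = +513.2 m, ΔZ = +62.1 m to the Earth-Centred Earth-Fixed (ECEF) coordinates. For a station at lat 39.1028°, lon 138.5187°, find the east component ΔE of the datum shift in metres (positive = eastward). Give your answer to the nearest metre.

ΔE = -713 m

At φ = 39.1028°, λ = 138.5187°: sin φ = 0.630714, cos φ = 0.776016, sin λ = 0.662376, cos λ = -0.749172.
ΔE = −sin λ·ΔX + cos λ·ΔY = −(0.662376)·(495.5) + (-0.749172)·(513.2) = -712.68 m.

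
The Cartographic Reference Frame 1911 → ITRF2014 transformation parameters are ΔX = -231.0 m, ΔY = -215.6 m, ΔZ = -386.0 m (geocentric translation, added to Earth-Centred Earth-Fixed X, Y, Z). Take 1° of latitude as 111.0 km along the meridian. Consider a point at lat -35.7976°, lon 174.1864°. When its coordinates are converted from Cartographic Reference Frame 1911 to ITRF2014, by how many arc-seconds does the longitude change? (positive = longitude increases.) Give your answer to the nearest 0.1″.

Δλ = 9.5″

sin φ = -0.584924, cos φ = 0.811088, sin λ = 0.101292, cos λ = -0.994857.
East component: ΔE = −sin λ·ΔX + cos λ·ΔY = −(0.101292)(-231.0) + (-0.994857)(-215.6) = 237.89 m.
1° of latitude spans 111000 m; at latitude φ, 1° of longitude spans that × cos φ = 90030.8 m, so Δλ = 237.89 / 90030.8 × 3600 = 9.512″.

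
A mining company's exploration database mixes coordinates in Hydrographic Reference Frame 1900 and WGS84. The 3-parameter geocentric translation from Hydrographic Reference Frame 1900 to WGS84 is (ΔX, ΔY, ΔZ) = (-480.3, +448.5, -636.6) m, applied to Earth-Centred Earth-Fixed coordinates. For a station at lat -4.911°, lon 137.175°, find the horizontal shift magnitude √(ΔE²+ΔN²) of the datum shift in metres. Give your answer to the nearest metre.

578 m

The local east axis at (φ, λ) is (−sin λ, cos λ, 0), so ΔE = −sin(137.175°)·(-480.3) + cos(137.175°)·448.5 = -2.46 m.
The local north axis is (−sin φ cos λ, −sin φ sin λ, cos φ), giving ΔN = 30.157 + 26.100 − 634.263 = -578.01 m.
Horizontal magnitude = √(ΔE² + ΔN²) = √((-2.46)² + (-578.01)²) = 578.01 m.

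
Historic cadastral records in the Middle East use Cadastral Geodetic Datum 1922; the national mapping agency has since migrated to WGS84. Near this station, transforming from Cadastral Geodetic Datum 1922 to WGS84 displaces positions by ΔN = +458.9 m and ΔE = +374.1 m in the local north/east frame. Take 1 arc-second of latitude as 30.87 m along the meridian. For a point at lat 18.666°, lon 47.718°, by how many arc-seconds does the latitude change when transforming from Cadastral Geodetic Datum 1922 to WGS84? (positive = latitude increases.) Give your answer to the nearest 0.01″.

Δφ = 14.87″

1″ of latitude = 30.87 m, so Δφ = 458.9 / 30.87 = 14.866″.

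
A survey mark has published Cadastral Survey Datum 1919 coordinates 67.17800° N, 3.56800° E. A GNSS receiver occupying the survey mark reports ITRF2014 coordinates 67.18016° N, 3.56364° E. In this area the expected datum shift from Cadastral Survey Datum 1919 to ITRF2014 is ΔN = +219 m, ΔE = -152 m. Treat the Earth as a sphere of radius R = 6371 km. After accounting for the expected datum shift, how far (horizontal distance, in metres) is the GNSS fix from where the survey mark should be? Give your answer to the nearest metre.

42 m

Observed coordinate differences: Δφ = +0.00216°, Δλ = -0.00436°.
Converting to metres (1° lat = 111195 m, cos φ = 0.387870): observed ΔN = 240.2 m, observed ΔE = -188.0 m.
Subtracting the expected shift leaves a residual of 240.2 − (219) = 21.2 m north and -188.0 − (-152) = -36.0 m east.
Residual distance = √(21.2² + (-36.0)²) = 41.8 m.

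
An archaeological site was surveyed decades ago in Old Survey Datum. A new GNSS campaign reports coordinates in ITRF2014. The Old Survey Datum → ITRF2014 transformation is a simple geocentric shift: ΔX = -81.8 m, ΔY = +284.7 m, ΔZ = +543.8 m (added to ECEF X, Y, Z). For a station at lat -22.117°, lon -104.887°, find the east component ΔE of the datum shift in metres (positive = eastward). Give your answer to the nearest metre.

The local east axis at (φ, λ) is (−sin λ, cos λ, 0), so ΔE = −sin(-104.887°)·(-81.8) + cos(-104.887°)·284.7 = -152.20 m.

ΔE = -152 m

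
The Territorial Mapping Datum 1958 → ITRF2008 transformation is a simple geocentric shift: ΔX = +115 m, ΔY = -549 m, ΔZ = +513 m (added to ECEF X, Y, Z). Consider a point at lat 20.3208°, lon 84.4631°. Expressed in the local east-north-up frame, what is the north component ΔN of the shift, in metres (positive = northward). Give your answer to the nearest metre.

The local north axis is (−sin φ cos λ, −sin φ sin λ, cos φ), giving ΔN = -3.853 + 189.765 + 481.072 = 666.98 m.

ΔN = 667 m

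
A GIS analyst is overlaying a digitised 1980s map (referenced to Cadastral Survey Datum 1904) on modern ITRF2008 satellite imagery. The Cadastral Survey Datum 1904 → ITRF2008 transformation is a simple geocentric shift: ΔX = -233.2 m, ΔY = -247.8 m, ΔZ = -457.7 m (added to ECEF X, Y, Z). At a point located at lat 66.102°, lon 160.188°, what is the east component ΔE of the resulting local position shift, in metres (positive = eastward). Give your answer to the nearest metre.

ΔE = 312 m

At φ = 66.102°, λ = 160.188°: sin φ = 0.914268, cos φ = 0.405110, sin λ = 0.338935, cos λ = -0.940810.
ΔE = −sin λ·ΔX + cos λ·ΔY = −(0.338935)·(-233.2) + (-0.940810)·(-247.8) = 312.17 m.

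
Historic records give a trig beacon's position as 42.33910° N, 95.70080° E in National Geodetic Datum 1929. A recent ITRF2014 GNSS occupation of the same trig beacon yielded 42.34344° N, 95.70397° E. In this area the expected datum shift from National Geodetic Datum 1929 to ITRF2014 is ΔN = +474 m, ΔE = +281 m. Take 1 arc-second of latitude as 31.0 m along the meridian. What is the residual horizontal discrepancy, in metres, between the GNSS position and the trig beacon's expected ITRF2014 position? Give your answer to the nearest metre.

22 m

Observed coordinate differences: Δφ = +0.00434°, Δλ = +0.00317°.
Converting to metres (1° lat = 111600 m, cos φ = 0.739172): observed ΔN = 484.3 m, observed ΔE = 261.5 m.
Subtracting the expected shift leaves a residual of 484.3 − (474) = 10.3 m north and 261.5 − (281) = -19.5 m east.
Residual distance = √(10.3² + (-19.5)²) = 22.1 m.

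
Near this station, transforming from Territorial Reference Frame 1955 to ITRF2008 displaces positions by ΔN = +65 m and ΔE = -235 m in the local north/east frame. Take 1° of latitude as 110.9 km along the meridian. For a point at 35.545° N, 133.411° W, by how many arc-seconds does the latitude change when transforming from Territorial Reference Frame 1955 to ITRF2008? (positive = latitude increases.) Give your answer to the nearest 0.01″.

Δφ = 2.11″

1° of latitude = 110.9 km, so Δφ = 65.0 / 110900 = 0.0005861° = 2.110″.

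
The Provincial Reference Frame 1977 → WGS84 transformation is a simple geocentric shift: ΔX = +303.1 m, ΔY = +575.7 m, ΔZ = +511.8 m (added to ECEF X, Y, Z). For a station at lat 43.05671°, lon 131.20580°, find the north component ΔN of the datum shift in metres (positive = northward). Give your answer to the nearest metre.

The local north axis is (−sin φ cos λ, −sin φ sin λ, cos φ), giving ΔN = 136.320 − 295.705 + 373.961 = 214.58 m.

ΔN = 215 m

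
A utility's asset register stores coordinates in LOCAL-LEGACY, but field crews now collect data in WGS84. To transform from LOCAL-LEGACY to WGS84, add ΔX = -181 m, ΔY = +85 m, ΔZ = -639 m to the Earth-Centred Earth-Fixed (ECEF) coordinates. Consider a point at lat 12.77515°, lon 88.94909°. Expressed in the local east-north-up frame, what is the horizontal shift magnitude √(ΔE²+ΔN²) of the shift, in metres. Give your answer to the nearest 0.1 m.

The local east axis at (φ, λ) is (−sin λ, cos λ, 0), so ΔE = −sin(88.94909°)·(-181) + cos(88.94909°)·85 = 182.53 m.
The local north axis is (−sin φ cos λ, −sin φ sin λ, cos φ), giving ΔN = 0.734 − 18.793 − 623.182 = -641.24 m.
Horizontal magnitude = √(ΔE² + ΔN²) = √(182.53² + (-641.24)²) = 666.71 m.

666.7 m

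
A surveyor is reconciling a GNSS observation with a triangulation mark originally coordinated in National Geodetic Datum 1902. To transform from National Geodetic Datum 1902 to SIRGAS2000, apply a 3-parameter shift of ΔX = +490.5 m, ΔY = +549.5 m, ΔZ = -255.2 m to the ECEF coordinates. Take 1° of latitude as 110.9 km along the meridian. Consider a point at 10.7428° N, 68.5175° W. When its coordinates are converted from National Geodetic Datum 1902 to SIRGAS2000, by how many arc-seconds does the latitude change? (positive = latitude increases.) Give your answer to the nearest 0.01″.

Δφ = -6.13″

sin φ = 0.186401, cos φ = 0.982474, sin λ = -0.930529, cos λ = 0.366217.
North component: ΔN = −sin φ cos λ·ΔX − sin φ sin λ·ΔY + cos φ·ΔZ = −(0.186401)(0.366217)(490.5) − (0.186401)(-0.930529)(549.5) + (0.982474)(-255.2) = -188.90 m.
1° of latitude spans 110900 m, so Δφ = -188.90 / 110900 × 3600 = -6.132″.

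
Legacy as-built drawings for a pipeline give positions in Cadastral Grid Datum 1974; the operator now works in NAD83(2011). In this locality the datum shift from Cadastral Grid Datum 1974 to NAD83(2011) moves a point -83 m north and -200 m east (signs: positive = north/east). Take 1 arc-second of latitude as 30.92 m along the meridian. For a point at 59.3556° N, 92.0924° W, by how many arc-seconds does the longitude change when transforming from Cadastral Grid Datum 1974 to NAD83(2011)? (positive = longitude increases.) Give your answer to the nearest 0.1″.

At latitude 59.3556°, cos φ = 0.509708.
1″ of longitude at this latitude = 30.92 × cos φ = 15.7602 m, so Δλ = -200.0 / 15.7602 = -12.690″.

Δλ = -12.7″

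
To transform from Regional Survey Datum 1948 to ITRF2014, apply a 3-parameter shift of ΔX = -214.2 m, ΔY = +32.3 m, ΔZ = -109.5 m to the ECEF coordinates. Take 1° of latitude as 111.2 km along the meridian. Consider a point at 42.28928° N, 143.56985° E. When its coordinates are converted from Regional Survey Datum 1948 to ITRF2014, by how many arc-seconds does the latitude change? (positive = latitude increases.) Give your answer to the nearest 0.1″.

Δφ = -6.8″

sin φ = 0.672874, cos φ = 0.739757, sin λ = 0.593842, cos λ = -0.804581.
North component: ΔN = −sin φ cos λ·ΔX − sin φ sin λ·ΔY + cos φ·ΔZ = −(0.672874)(-0.804581)(-214.2) − (0.672874)(0.593842)(32.3) + (0.739757)(-109.5) = -209.87 m.
1° of latitude spans 111200 m, so Δφ = -209.87 / 111200 × 3600 = -6.794″.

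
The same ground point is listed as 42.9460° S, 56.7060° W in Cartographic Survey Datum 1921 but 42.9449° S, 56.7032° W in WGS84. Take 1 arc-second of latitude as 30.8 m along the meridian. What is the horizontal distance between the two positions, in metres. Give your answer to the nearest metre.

Δφ = -42.9449° − -42.9460° = +0.0011°; Δλ = -56.7032° − -56.7060° = +0.0028°.
1° of latitude = 3600 × 30.80 = 110880 m.
ΔN = Δφ × 110880 = 122.0 m; ΔE = Δλ × 110880 × cos(-42.9460°) = +0.0028 × 110880 × 0.731996 = 227.3 m.
Distance = √(ΔE² + ΔN²) = √(227.3² + 122.0²) = 257.9 m.

258 m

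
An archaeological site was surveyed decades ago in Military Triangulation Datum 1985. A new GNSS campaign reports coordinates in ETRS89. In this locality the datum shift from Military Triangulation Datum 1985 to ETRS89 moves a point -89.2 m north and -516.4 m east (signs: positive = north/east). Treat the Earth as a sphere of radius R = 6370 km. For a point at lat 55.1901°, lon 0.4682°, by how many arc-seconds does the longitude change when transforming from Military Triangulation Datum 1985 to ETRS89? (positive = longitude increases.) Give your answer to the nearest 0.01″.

Δλ = -29.29″

At latitude 55.1901°, cos φ = 0.570855.
One radian of longitude at latitude φ spans R cos φ, so Δλ = ΔE / (R cos φ) = -516.4 / (6370000 × 0.570855) = -1.4201e-04 rad = -29.292″.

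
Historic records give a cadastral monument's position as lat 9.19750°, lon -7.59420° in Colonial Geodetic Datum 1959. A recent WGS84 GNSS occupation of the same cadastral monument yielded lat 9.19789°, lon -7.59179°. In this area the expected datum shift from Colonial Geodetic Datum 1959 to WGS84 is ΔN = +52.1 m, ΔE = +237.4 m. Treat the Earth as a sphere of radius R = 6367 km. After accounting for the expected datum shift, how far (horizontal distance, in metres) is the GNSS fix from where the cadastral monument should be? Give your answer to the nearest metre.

28 m

Observed coordinate differences: Δφ = +0.00039°, Δλ = +0.00241°.
Converting to metres (1° lat = 111125 m, cos φ = 0.987143): observed ΔN = 43.3 m, observed ΔE = 264.4 m.
Subtracting the expected shift leaves a residual of 43.3 − (52.1) = -8.8 m north and 264.4 − (237.4) = 27.0 m east.
Residual distance = √((-8.8)² + 27.0²) = 28.4 m.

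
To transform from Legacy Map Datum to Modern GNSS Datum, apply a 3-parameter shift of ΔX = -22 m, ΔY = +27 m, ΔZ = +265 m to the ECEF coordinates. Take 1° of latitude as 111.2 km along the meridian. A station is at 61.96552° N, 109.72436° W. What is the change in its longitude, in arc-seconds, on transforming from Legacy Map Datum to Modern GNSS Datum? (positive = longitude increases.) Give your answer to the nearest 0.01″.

Δλ = -2.05″

sin φ = 0.882665, cos φ = 0.470003, sin λ = -0.941327, cos λ = -0.337496.
East component: ΔE = −sin λ·ΔX + cos λ·ΔY = −(-0.941327)(-22) + (-0.337496)(27) = -29.82 m.
1° of latitude spans 111200 m; at latitude φ, 1° of longitude spans that × cos φ = 52264.3 m, so Δλ = -29.82 / 52264.3 × 3600 = -2.054″.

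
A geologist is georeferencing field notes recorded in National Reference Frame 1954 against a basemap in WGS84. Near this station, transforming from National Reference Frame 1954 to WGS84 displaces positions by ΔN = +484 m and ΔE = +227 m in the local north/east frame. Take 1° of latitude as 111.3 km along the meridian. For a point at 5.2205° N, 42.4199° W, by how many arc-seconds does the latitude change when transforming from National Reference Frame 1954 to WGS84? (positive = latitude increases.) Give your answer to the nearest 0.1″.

1° of latitude = 111.3 km, so Δφ = 484.0 / 111300 = 0.0043486° = 15.655″.

Δφ = 15.7″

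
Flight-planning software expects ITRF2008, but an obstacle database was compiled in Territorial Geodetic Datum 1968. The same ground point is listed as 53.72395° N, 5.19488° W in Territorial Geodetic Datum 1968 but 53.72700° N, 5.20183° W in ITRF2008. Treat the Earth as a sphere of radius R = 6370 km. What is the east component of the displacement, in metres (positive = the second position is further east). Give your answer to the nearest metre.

ΔE = -457 m

Δφ = 53.72700° − 53.72395° = +0.00305°; Δλ = -5.20183° − -5.19488° = -0.00695°.
1° along a meridian = πR/180 = 111177 m.
ΔN = Δφ × 111177 = 339.1 m; ΔE = Δλ × 111177 × cos(53.72395°) = -0.00695 × 111177 × 0.591676 = -457.2 m.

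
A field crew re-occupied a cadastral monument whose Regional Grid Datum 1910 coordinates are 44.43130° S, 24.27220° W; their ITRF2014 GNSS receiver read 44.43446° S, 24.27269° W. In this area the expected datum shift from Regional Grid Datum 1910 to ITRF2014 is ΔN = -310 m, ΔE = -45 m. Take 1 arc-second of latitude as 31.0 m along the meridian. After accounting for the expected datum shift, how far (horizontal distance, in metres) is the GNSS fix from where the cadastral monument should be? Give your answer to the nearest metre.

43 m

Observed coordinate differences: Δφ = -0.00316°, Δλ = -0.00049°.
Converting to metres (1° lat = 111600 m, cos φ = 0.714090): observed ΔN = -352.7 m, observed ΔE = -39.0 m.
Subtracting the expected shift leaves a residual of -352.7 − (-310) = -42.7 m north and -39.0 − (-45) = 6.0 m east.
Residual distance = √((-42.7)² + 6.0²) = 43.1 m.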